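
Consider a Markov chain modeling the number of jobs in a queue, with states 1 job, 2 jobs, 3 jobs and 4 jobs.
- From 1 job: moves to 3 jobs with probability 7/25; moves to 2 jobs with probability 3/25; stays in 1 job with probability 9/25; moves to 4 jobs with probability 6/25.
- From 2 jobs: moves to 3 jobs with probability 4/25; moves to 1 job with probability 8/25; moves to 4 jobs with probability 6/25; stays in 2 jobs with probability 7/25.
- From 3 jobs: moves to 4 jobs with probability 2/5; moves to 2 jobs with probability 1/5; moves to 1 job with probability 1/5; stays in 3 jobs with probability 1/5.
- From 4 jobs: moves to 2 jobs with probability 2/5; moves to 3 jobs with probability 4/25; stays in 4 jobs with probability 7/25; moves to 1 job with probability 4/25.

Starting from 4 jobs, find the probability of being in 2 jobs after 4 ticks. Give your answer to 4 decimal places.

0.2555

Propagate the distribution vector 4 ticks from 4 jobs.
After 0 ticks: (0.0000, 0.0000, 0.0000, 1.0000)
After 1 tick: (0.1600, 0.4000, 0.1600, 0.2800)
After 2 ticks: (0.2624, 0.2752, 0.1856, 0.2768)
After 3 ticks: (0.2639, 0.2564, 0.1989, 0.2808)
After 4 ticks: (0.2618, 0.2555, 0.1996, 0.2831)
P(in 2 jobs after 4 ticks) = 0.2555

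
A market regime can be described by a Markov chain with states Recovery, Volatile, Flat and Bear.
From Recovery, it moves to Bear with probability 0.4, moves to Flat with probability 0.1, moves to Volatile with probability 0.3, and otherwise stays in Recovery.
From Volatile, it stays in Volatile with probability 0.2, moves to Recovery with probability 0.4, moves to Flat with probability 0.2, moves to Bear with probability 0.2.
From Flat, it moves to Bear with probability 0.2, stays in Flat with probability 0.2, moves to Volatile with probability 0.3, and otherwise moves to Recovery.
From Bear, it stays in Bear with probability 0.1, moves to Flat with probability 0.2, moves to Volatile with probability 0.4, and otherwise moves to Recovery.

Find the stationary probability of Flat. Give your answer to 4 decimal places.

Let the stationary distribution be π with π = πP and π_1 + π_2 + π_3 + π_4 = 1.
π_1 = 0.2·π_1 + 0.4·π_2 + 0.3·π_3 + 0.3·π_4
π_2 = 0.3·π_1 + 0.2·π_2 + 0.3·π_3 + 0.4·π_4
π_3 = 0.1·π_1 + 0.2·π_2 + 0.2·π_3 + 0.2·π_4
Solving with the normalization constraint gives π = (0.2995, 0.2942, 0.1701, 0.2363).
So the stationary probability of Flat is 0.1701.

0.1701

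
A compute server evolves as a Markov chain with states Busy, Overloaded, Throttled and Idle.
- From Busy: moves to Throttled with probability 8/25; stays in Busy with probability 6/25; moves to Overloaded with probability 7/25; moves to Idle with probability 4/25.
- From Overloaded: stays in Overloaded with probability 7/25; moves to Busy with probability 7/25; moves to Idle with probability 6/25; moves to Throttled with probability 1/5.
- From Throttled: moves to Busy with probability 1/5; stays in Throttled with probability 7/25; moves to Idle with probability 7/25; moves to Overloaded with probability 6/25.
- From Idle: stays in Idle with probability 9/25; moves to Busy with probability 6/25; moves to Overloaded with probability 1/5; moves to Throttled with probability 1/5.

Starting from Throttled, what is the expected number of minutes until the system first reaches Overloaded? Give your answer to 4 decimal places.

4.2058

Let t(s) be the expected number of minutes to first reach Overloaded from state s, with t(Overloaded) = 0. Conditioning on the first minute:
t(Busy) = 1 + 0.24·t(Busy) + 0.32·t(Throttled) + 0.16·t(Idle)
t(Throttled) = 1 + 0.2·t(Busy) + 0.28·t(Throttled) + 0.28·t(Idle)
t(Idle) = 1 + 0.24·t(Busy) + 0.2·t(Throttled) + 0.36·t(Idle)
Solving: t(Busy) = 4.0088, t(Throttled) = 4.2058, t(Idle) = 4.3801.
Expected minutes from Throttled to Overloaded: 4.2058.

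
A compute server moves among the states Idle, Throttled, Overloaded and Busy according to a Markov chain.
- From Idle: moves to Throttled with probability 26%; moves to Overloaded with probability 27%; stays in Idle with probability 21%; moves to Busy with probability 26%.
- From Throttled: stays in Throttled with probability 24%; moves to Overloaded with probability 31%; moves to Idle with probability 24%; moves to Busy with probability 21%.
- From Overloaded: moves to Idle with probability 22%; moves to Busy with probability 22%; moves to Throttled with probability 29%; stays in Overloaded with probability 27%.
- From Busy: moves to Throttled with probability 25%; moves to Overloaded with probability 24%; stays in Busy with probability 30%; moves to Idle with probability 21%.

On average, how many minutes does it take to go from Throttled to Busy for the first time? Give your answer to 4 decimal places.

4.4591

Let t(s) be the expected number of minutes to first reach Busy from state s, with t(Busy) = 0. Conditioning on the first minute:
t(Idle) = 1 + 0.21·t(Idle) + 0.26·t(Throttled) + 0.27·t(Overloaded)
t(Throttled) = 1 + 0.24·t(Idle) + 0.24·t(Throttled) + 0.31·t(Overloaded)
t(Overloaded) = 1 + 0.22·t(Idle) + 0.29·t(Throttled) + 0.27·t(Overloaded)
Solving: t(Idle) = 4.2441, t(Throttled) = 4.4591, t(Overloaded) = 4.4203.
Expected minutes from Throttled to Busy: 4.4591.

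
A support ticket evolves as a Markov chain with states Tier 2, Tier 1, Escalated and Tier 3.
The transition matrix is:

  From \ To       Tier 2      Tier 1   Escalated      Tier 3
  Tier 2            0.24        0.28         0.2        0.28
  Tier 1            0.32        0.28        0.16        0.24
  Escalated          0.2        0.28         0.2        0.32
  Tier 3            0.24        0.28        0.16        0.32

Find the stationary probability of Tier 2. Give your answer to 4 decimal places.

Let the stationary distribution be π with π = πP and π_1 + π_2 + π_3 + π_4 = 1.
π_1 = 0.24·π_1 + 0.32·π_2 + 0.2·π_3 + 0.24·π_4
π_2 = 0.28·π_1 + 0.28·π_2 + 0.28·π_3 + 0.28·π_4
π_3 = 0.2·π_1 + 0.16·π_2 + 0.2·π_3 + 0.16·π_4
Solving with the normalization constraint gives π = (0.2553, 0.2800, 0.1773, 0.2874).
So the stationary probability of Tier 2 is 0.2553.

0.2553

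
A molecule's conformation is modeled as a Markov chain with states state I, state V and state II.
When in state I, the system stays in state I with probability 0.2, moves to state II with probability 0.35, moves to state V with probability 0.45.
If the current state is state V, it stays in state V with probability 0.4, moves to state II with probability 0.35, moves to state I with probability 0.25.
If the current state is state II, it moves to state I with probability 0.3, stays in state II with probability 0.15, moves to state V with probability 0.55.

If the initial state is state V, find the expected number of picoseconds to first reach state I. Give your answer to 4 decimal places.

3.7795

Let t(s) be the expected number of picoseconds to first reach state I from state s, with t(state I) = 0. Conditioning on the first picosecond:
t(state V) = 1 + 0.4·t(state V) + 0.35·t(state II)
t(state II) = 1 + 0.55·t(state V) + 0.15·t(state II)
Solving: t(state V) = 3.7795, t(state II) = 3.6220.
Expected picoseconds from state V to state I: 3.7795.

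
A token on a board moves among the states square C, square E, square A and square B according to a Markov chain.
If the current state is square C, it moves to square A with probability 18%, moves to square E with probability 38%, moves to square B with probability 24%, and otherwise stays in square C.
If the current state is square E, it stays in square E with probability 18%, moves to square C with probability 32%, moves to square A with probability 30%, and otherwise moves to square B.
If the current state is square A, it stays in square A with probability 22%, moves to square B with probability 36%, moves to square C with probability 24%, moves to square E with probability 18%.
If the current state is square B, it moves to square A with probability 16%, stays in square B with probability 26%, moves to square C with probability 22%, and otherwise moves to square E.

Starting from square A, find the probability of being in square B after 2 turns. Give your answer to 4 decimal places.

0.2664

Propagate the distribution vector 2 turns from square A.
After 0 turns: (0.0000, 0.0000, 1.0000, 0.0000)
After 1 turn: (0.2400, 0.1800, 0.2200, 0.3600)
After 2 turns: (0.2376, 0.2928, 0.2032, 0.2664)
P(in square B after 2 turns) = 0.2664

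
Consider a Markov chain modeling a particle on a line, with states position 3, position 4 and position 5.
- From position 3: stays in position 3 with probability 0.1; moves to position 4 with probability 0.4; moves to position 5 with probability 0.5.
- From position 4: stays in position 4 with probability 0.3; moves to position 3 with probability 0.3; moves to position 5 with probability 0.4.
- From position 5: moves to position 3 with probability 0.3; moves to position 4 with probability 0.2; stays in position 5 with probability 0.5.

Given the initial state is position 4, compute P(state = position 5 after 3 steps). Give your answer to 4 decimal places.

Propagate the distribution vector 3 steps from position 4.
After 0 steps: (0.0000, 1.0000, 0.0000)
After 1 step: (0.3000, 0.3000, 0.4000)
After 2 steps: (0.2400, 0.2900, 0.4700)
After 3 steps: (0.2520, 0.2770, 0.4710)
P(in position 5 after 3 steps) = 0.4710

0.4710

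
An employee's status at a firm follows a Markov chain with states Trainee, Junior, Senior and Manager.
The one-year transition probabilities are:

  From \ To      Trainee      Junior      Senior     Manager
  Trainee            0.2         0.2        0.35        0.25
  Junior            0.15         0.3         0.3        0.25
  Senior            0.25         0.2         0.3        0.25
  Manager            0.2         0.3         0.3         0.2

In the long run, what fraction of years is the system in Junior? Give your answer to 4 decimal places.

Let the stationary distribution be π with π = πP and π_1 + π_2 + π_3 + π_4 = 1.
π_1 = 0.2·π_1 + 0.15·π_2 + 0.25·π_3 + 0.2·π_4
π_2 = 0.2·π_1 + 0.3·π_2 + 0.2·π_3 + 0.3·π_4
π_3 = 0.35·π_1 + 0.3·π_2 + 0.3·π_3 + 0.3·π_4
Solving with the normalization constraint gives π = (0.2031, 0.2487, 0.3102, 0.2381).
So the stationary probability of Junior is 0.2487.

0.2487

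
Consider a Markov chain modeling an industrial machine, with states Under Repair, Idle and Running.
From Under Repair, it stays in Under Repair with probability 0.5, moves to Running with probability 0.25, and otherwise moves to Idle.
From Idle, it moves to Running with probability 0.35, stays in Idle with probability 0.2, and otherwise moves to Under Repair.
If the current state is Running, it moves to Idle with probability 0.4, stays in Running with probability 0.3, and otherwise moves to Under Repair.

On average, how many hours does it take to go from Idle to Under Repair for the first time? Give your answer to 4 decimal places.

Let t(s) be the expected number of hours to first reach Under Repair from state s, with t(Under Repair) = 0. Conditioning on the first hour:
t(Idle) = 1 + 0.2·t(Idle) + 0.35·t(Running)
t(Running) = 1 + 0.4·t(Idle) + 0.3·t(Running)
Solving: t(Idle) = 2.5000, t(Running) = 2.8571.
Expected hours from Idle to Under Repair: 2.5000.

2.5000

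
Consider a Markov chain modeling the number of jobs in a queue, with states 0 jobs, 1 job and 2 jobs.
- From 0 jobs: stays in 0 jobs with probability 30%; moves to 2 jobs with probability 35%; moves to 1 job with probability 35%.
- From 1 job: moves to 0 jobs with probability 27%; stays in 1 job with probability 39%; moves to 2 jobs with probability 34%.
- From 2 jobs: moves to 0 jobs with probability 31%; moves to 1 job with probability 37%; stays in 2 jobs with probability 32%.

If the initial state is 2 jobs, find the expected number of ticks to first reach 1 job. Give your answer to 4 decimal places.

2.7483

Let t(s) be the expected number of ticks to first reach 1 job from state s, with t(1 job) = 0. Conditioning on the first tick:
t(0 jobs) = 1 + 0.3·t(0 jobs) + 0.35·t(2 jobs)
t(2 jobs) = 1 + 0.31·t(0 jobs) + 0.32·t(2 jobs)
Solving: t(0 jobs) = 2.8027, t(2 jobs) = 2.7483.
Expected ticks from 2 jobs to 1 job: 2.7483.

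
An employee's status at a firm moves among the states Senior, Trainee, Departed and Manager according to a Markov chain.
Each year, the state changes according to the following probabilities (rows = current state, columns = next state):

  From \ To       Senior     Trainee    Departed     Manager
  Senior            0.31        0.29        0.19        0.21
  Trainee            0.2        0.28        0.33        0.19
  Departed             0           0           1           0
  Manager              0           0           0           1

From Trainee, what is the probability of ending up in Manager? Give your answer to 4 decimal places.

0.3945

Let h(s) be the probability of absorption at Manager starting from transient state s. Then h(Manager) = 1 and h(Departed) = 0. By first-step analysis:
h(Senior) = 0.31·h(Senior) + 0.29·h(Trainee) + 0.19·0 + 0.21·1
h(Trainee) = 0.2·h(Senior) + 0.28·h(Trainee) + 0.33·0 + 0.19·1
Solving: h(Senior) = 0.4701, h(Trainee) = 0.3945.
Starting from Trainee, the probability is 0.3945.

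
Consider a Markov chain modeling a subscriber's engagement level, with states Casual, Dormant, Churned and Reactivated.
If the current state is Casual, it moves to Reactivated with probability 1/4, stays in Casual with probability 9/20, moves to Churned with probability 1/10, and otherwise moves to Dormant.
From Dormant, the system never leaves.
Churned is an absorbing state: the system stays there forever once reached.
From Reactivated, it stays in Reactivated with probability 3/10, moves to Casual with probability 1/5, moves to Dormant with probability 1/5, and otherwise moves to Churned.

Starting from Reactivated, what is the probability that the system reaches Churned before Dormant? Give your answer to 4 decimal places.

0.5522

Let h(s) be the probability of absorption at Churned starting from transient state s. Then h(Churned) = 1 and h(Dormant) = 0. By first-step analysis:
h(Casual) = 0.45·h(Casual) + 0.2·0 + 0.1·1 + 0.25·h(Reactivated)
h(Reactivated) = 0.2·h(Casual) + 0.2·0 + 0.3·1 + 0.3·h(Reactivated)
Solving: h(Casual) = 0.4328, h(Reactivated) = 0.5522.
Starting from Reactivated, the probability is 0.5522.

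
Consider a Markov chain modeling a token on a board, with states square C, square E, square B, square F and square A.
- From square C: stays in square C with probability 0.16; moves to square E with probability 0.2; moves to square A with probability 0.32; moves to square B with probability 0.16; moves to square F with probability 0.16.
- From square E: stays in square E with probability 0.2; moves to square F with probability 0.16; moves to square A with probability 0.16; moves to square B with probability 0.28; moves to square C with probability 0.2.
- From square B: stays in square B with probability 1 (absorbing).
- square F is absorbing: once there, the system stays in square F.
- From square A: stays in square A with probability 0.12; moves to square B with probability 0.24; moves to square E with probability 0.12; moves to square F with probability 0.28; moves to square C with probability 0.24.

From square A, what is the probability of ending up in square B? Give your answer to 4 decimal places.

Let h(s) be the probability of absorption at square B starting from transient state s. Then h(square B) = 1 and h(square F) = 0. By first-step analysis:
h(square C) = 0.16·h(square C) + 0.2·h(square E) + 0.16·1 + 0.16·0 + 0.32·h(square A)
h(square E) = 0.2·h(square C) + 0.2·h(square E) + 0.28·1 + 0.16·0 + 0.16·h(square A)
h(square A) = 0.24·h(square C) + 0.12·h(square E) + 0.24·1 + 0.28·0 + 0.12·h(square A)
Solving: h(square C) = 0.5153, h(square E) = 0.5772, h(square A) = 0.4920.
Starting from square A, the probability is 0.4920.

0.4920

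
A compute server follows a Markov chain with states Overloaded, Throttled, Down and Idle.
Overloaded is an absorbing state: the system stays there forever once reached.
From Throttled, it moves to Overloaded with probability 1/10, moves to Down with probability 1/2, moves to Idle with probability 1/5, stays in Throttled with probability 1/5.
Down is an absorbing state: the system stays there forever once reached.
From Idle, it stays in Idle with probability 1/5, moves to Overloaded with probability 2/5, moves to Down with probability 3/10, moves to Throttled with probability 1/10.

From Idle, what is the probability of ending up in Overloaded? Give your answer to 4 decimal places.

0.5323

Let h(s) be the probability of absorption at Overloaded starting from transient state s. Then h(Overloaded) = 1 and h(Down) = 0. By first-step analysis:
h(Throttled) = 0.1·1 + 0.2·h(Throttled) + 0.5·0 + 0.2·h(Idle)
h(Idle) = 0.4·1 + 0.1·h(Throttled) + 0.3·0 + 0.2·h(Idle)
Solving: h(Throttled) = 0.2581, h(Idle) = 0.5323.
Starting from Idle, the probability is 0.5323.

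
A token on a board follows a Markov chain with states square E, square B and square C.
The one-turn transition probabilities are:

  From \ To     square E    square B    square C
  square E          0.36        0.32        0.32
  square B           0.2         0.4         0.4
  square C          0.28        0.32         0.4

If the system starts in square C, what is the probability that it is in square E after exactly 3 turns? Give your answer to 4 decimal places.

0.2745

Propagate the distribution vector 3 turns from square C.
After 0 turns: (0.0000, 0.0000, 1.0000)
After 1 turn: (0.2800, 0.3200, 0.4000)
After 2 turns: (0.2768, 0.3456, 0.3776)
After 3 turns: (0.2745, 0.3476, 0.3779)
P(in square E after 3 turns) = 0.2745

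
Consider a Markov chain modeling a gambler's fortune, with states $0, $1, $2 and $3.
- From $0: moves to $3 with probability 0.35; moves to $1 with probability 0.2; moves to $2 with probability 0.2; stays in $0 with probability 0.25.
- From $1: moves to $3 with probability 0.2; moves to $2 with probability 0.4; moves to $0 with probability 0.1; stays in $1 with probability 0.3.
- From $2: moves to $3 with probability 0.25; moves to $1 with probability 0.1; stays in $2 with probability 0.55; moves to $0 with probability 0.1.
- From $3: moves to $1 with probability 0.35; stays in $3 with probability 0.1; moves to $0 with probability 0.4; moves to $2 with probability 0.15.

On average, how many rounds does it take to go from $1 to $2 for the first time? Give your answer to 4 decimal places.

3.2276

Let t(s) be the expected number of rounds to first reach $2 from state s, with t($2) = 0. Conditioning on the first round:
t($0) = 1 + 0.25·t($0) + 0.2·t($1) + 0.35·t($3)
t($1) = 1 + 0.1·t($0) + 0.3·t($1) + 0.2·t($3)
t($3) = 1 + 0.4·t($0) + 0.35·t($1) + 0.1·t($3)
Solving: t($0) = 4.1614, t($1) = 3.2276, t($3) = 4.2158.
Expected rounds from $1 to $2: 3.2276.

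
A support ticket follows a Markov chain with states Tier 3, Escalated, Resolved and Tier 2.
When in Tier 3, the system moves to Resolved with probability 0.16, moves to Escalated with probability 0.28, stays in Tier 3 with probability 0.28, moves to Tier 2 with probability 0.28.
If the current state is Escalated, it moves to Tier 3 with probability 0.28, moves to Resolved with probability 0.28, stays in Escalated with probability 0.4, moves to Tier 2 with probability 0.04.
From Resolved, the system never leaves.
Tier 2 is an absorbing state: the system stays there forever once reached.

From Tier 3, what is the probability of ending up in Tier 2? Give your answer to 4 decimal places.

0.5068

Let h(s) be the probability of absorption at Tier 2 starting from transient state s. Then h(Tier 2) = 1 and h(Resolved) = 0. By first-step analysis:
h(Tier 3) = 0.28·h(Tier 3) + 0.28·h(Escalated) + 0.16·0 + 0.28·1
h(Escalated) = 0.28·h(Tier 3) + 0.4·h(Escalated) + 0.28·0 + 0.04·1
Solving: h(Tier 3) = 0.5068, h(Escalated) = 0.3032.
Starting from Tier 3, the probability is 0.5068.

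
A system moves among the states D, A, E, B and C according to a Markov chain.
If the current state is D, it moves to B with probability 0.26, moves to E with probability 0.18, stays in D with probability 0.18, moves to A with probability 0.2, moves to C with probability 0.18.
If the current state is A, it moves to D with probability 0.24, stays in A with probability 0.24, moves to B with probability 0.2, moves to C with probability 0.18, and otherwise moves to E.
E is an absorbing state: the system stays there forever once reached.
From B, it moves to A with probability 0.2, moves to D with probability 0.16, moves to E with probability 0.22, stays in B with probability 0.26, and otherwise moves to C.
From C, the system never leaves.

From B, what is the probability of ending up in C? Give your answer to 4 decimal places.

Let h(s) be the probability of absorption at C starting from transient state s. Then h(C) = 1 and h(E) = 0. By first-step analysis:
h(D) = 0.18·h(D) + 0.2·h(A) + 0.18·0 + 0.26·h(B) + 0.18·1
h(A) = 0.24·h(D) + 0.24·h(A) + 0.14·0 + 0.2·h(B) + 0.18·1
h(B) = 0.16·h(D) + 0.2·h(A) + 0.22·0 + 0.26·h(B) + 0.16·1
Solving: h(D) = 0.4909, h(A) = 0.5132, h(B) = 0.4610.
Starting from B, the probability is 0.4610.

0.4610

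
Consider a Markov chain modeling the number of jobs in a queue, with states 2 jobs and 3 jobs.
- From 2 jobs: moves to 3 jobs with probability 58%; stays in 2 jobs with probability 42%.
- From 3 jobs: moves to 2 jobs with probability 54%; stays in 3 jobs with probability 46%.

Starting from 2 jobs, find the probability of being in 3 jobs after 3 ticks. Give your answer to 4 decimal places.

Propagate the distribution vector 3 ticks from 2 jobs.
After 0 ticks: (1.0000, 0.0000)
After 1 tick: (0.4200, 0.5800)
After 2 ticks: (0.4896, 0.5104)
After 3 ticks: (0.4812, 0.5188)
P(in 3 jobs after 3 ticks) = 0.5188

0.5188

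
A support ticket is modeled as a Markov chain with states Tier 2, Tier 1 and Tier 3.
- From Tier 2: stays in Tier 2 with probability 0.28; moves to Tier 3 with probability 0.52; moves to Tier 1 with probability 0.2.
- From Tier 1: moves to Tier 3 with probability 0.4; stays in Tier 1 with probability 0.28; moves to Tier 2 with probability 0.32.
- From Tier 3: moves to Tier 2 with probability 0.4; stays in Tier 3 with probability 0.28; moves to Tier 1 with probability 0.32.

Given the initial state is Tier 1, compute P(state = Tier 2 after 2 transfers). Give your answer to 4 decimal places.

0.3392

Sum over the intermediate state after 1 transfer:
P = P(Tier 1→Tier 2)·P(Tier 2→Tier 2) + P(Tier 1→Tier 1)·P(Tier 1→Tier 2) + P(Tier 1→Tier 3)·P(Tier 3→Tier 2)
  = 0.32×0.28 + 0.28×0.32 + 0.4×0.4
  = 0.0896 + 0.0896 + 0.1600 = 0.3392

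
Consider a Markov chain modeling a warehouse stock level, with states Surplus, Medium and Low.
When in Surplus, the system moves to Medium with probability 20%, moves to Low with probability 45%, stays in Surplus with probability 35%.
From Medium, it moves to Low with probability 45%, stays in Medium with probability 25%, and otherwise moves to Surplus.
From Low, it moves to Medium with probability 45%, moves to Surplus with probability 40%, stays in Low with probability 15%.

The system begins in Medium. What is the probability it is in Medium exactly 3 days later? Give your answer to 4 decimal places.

0.2950

Propagate the distribution vector 3 days from Medium.
After 0 days: (0.0000, 1.0000, 0.0000)
After 1 day: (0.3000, 0.2500, 0.4500)
After 2 days: (0.3600, 0.3250, 0.3150)
After 3 days: (0.3495, 0.2950, 0.3555)
P(in Medium after 3 days) = 0.2950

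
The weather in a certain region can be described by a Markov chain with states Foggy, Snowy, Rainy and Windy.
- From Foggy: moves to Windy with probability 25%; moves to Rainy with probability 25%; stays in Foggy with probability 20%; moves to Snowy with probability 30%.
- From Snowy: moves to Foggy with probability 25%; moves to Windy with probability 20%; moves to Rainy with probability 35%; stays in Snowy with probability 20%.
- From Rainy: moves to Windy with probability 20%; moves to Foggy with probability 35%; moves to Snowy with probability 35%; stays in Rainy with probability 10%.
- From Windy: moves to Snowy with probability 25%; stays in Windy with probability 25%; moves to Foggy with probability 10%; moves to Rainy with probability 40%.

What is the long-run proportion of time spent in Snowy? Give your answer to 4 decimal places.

0.2749

Let the stationary distribution be π with π = πP and π_1 + π_2 + π_3 + π_4 = 1.
π_1 = 0.2·π_1 + 0.25·π_2 + 0.35·π_3 + 0.1·π_4
π_2 = 0.3·π_1 + 0.2·π_2 + 0.35·π_3 + 0.25·π_4
π_3 = 0.25·π_1 + 0.35·π_2 + 0.1·π_3 + 0.4·π_4
Solving with the normalization constraint gives π = (0.2320, 0.2749, 0.2703, 0.2227).
So the stationary probability of Snowy is 0.2749.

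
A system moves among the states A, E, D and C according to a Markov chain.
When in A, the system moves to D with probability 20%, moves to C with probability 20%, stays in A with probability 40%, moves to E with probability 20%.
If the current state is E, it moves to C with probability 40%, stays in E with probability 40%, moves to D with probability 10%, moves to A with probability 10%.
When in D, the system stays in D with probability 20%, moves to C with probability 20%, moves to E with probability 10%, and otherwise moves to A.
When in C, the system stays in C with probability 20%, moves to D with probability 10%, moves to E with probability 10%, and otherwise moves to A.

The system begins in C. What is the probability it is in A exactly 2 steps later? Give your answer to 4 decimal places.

Propagate the distribution vector 2 steps from C.
After 0 steps: (0.0000, 0.0000, 0.0000, 1.0000)
After 1 step: (0.6000, 0.1000, 0.1000, 0.2000)
After 2 steps: (0.4200, 0.1900, 0.1700, 0.2200)
P(in A after 2 steps) = 0.4200

0.4200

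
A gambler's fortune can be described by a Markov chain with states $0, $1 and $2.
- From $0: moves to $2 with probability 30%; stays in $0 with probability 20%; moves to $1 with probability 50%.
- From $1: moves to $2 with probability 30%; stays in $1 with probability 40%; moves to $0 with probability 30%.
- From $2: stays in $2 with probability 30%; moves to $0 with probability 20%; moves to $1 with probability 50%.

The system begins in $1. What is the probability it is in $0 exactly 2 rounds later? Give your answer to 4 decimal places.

0.2400

Sum over the intermediate state after 1 round:
P = P($1→$0)·P($0→$0) + P($1→$1)·P($1→$0) + P($1→$2)·P($2→$0)
  = 0.3×0.2 + 0.4×0.3 + 0.3×0.2
  = 0.0600 + 0.1200 + 0.0600 = 0.2400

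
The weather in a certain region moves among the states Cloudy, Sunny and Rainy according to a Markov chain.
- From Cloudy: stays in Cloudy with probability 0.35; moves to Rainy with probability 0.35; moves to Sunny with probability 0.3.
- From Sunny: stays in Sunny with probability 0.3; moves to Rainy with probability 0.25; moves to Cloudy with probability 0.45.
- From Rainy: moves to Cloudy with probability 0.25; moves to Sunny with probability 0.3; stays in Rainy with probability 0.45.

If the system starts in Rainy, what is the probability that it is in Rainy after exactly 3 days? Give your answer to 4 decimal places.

Propagate the distribution vector 3 days from Rainy.
After 0 days: (0.0000, 0.0000, 1.0000)
After 1 day: (0.2500, 0.3000, 0.4500)
After 2 days: (0.3350, 0.3000, 0.3650)
After 3 days: (0.3435, 0.3000, 0.3565)
P(in Rainy after 3 days) = 0.3565

0.3565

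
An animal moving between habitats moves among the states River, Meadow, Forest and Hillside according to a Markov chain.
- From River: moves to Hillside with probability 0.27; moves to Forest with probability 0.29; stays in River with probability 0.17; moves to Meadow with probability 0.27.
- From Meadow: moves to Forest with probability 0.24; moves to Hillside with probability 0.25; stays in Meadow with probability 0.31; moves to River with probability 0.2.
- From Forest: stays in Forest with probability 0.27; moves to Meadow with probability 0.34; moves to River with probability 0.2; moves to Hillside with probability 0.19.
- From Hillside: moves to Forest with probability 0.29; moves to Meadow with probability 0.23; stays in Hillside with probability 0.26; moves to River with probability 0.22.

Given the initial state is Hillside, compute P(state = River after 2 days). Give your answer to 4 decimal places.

Propagate the distribution vector 2 days from Hillside.
After 0 days: (0.0000, 0.0000, 0.0000, 1.0000)
After 1 day: (0.2200, 0.2300, 0.2900, 0.2600)
After 2 days: (0.1986, 0.2891, 0.2727, 0.2396)
P(in River after 2 days) = 0.1986

0.1986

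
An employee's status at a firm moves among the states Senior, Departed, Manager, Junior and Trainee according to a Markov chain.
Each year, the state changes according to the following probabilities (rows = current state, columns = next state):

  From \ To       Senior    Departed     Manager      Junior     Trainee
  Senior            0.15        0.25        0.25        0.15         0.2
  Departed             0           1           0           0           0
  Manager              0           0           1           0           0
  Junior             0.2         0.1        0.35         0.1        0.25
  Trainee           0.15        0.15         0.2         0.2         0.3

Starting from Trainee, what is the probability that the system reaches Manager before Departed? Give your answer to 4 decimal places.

Let h(s) be the probability of absorption at Manager starting from transient state s. Then h(Manager) = 1 and h(Departed) = 0. By first-step analysis:
h(Senior) = 0.15·h(Senior) + 0.25·0 + 0.25·1 + 0.15·h(Junior) + 0.2·h(Trainee)
h(Junior) = 0.2·h(Senior) + 0.1·0 + 0.35·1 + 0.1·h(Junior) + 0.25·h(Trainee)
h(Trainee) = 0.15·h(Senior) + 0.15·0 + 0.2·1 + 0.2·h(Junior) + 0.3·h(Trainee)
Solving: h(Senior) = 0.5546, h(Junior) = 0.6784, h(Trainee) = 0.5984.
Starting from Trainee, the probability is 0.5984.

0.5984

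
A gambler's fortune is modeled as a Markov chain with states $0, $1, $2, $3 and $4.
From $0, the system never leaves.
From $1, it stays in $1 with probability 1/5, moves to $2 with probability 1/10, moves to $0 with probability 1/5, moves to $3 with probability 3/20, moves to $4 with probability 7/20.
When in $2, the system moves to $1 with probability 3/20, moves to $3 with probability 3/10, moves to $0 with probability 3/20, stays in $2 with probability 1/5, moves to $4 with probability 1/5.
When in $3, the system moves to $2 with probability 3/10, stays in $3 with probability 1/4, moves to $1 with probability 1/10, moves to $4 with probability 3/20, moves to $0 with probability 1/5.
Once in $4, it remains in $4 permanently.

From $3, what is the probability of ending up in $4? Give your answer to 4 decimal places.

Let h(s) be the probability of absorption at $4 starting from transient state s. Then h($4) = 1 and h($0) = 0. By first-step analysis:
h($1) = 0.2·0 + 0.2·h($1) + 0.1·h($2) + 0.15·h($3) + 0.35·1
h($2) = 0.15·0 + 0.15·h($1) + 0.2·h($2) + 0.3·h($3) + 0.2·1
h($3) = 0.2·0 + 0.1·h($1) + 0.3·h($2) + 0.25·h($3) + 0.15·1
Solving: h($1) = 0.6000, h($2) = 0.5500, h($3) = 0.5000.
Starting from $3, the probability is 0.5000.

0.5000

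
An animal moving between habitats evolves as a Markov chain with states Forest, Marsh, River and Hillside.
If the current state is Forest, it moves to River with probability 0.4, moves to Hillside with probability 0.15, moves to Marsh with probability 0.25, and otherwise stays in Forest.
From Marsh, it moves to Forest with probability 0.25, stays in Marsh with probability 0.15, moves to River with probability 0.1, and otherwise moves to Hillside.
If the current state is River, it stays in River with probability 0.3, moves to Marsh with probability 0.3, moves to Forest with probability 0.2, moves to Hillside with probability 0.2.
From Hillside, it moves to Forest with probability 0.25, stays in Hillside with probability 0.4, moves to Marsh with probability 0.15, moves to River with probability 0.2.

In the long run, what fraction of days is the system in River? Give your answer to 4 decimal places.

Let the stationary distribution be π with π = πP and π_1 + π_2 + π_3 + π_4 = 1.
π_1 = 0.2·π_1 + 0.25·π_2 + 0.2·π_3 + 0.25·π_4
π_2 = 0.25·π_1 + 0.15·π_2 + 0.3·π_3 + 0.15·π_4
π_3 = 0.4·π_1 + 0.1·π_2 + 0.3·π_3 + 0.2·π_4
Solving with the normalization constraint gives π = (0.2262, 0.2100, 0.2492, 0.3146).
So the stationary probability of River is 0.2492.

0.2492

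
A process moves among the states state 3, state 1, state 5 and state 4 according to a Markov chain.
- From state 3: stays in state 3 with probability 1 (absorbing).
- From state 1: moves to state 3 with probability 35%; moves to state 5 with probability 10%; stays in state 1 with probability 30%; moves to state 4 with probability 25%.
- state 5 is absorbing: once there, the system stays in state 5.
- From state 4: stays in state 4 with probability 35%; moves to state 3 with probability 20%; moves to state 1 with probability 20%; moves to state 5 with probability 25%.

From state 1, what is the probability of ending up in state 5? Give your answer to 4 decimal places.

Let h(s) be the probability of absorption at state 5 starting from transient state s. Then h(state 5) = 1 and h(state 3) = 0. By first-step analysis:
h(state 1) = 0.35·0 + 0.3·h(state 1) + 0.1·1 + 0.25·h(state 4)
h(state 4) = 0.2·0 + 0.2·h(state 1) + 0.25·1 + 0.35·h(state 4)
Solving: h(state 1) = 0.3148, h(state 4) = 0.4815.
Starting from state 1, the probability is 0.3148.

0.3148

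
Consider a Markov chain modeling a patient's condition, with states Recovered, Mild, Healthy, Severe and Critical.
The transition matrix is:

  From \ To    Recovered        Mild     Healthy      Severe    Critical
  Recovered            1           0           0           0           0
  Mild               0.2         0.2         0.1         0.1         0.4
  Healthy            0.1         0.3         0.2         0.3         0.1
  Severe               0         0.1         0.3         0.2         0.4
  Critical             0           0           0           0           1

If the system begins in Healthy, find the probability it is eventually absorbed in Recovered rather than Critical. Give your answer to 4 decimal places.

Let h(s) be the probability of absorption at Recovered starting from transient state s. Then h(Recovered) = 1 and h(Critical) = 0. By first-step analysis:
h(Mild) = 0.2·1 + 0.2·h(Mild) + 0.1·h(Healthy) + 0.1·h(Severe) + 0.4·0
h(Healthy) = 0.1·1 + 0.3·h(Mild) + 0.2·h(Healthy) + 0.3·h(Severe) + 0.1·0
h(Severe) = 0.1·h(Mild) + 0.3·h(Healthy) + 0.2·h(Severe) + 0.4·0
Solving: h(Mild) = 0.3056, h(Healthy) = 0.2955, h(Severe) = 0.1490.
Starting from Healthy, the probability is 0.2955.

0.2955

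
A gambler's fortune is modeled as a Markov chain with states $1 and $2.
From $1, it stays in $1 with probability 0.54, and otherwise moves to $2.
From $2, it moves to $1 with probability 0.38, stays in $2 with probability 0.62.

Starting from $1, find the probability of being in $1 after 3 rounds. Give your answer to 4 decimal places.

Propagate the distribution vector 3 rounds from $1.
After 0 rounds: (1.0000, 0.0000)
After 1 round: (0.5400, 0.4600)
After 2 rounds: (0.4664, 0.5336)
After 3 rounds: (0.4546, 0.5454)
P(in $1 after 3 rounds) = 0.4546

0.4546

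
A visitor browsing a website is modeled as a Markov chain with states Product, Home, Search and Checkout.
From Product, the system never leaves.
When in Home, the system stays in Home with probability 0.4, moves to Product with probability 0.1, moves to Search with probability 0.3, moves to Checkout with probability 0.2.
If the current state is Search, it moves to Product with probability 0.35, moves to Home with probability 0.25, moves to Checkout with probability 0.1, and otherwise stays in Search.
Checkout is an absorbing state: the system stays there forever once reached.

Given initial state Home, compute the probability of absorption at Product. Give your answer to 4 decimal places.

Let h(s) be the probability of absorption at Product starting from transient state s. Then h(Product) = 1 and h(Checkout) = 0. By first-step analysis:
h(Home) = 0.1·1 + 0.4·h(Home) + 0.3·h(Search) + 0.2·0
h(Search) = 0.35·1 + 0.25·h(Home) + 0.3·h(Search) + 0.1·0
Solving: h(Home) = 0.5072, h(Search) = 0.6812.
Starting from Home, the probability is 0.5072.

0.5072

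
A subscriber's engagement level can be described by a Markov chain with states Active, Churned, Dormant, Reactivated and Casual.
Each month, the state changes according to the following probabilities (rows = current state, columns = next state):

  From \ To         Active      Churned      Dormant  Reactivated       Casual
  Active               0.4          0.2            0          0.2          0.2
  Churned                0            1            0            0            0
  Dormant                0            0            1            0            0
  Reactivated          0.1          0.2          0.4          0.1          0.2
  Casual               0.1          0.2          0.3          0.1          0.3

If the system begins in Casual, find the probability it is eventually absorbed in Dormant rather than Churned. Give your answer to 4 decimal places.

0.5732

Let h(s) be the probability of absorption at Dormant starting from transient state s. Then h(Dormant) = 1 and h(Churned) = 0. By first-step analysis:
h(Active) = 0.4·h(Active) + 0.2·0 + 0.2·h(Reactivated) + 0.2·h(Casual)
h(Reactivated) = 0.1·h(Active) + 0.2·0 + 0.4·1 + 0.1·h(Reactivated) + 0.2·h(Casual)
h(Casual) = 0.1·h(Active) + 0.2·0 + 0.3·1 + 0.1·h(Reactivated) + 0.3·h(Casual)
Solving: h(Active) = 0.3963, h(Reactivated) = 0.6159, h(Casual) = 0.5732.
Starting from Casual, the probability is 0.5732.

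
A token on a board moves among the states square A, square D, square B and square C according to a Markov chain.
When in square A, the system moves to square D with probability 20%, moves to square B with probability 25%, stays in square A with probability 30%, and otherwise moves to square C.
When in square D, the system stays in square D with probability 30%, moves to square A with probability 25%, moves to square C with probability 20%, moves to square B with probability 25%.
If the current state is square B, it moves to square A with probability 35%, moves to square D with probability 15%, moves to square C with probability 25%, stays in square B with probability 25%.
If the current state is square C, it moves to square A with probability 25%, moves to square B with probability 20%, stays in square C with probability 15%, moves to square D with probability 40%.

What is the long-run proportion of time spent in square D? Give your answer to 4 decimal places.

0.2568

Let the stationary distribution be π with π = πP and π_1 + π_2 + π_3 + π_4 = 1.
π_1 = 0.3·π_1 + 0.25·π_2 + 0.35·π_3 + 0.25·π_4
π_2 = 0.2·π_1 + 0.3·π_2 + 0.15·π_3 + 0.4·π_4
π_3 = 0.25·π_1 + 0.25·π_2 + 0.25·π_3 + 0.2·π_4
Solving with the normalization constraint gives π = (0.2883, 0.2568, 0.2392, 0.2156).
So the stationary probability of square D is 0.2568.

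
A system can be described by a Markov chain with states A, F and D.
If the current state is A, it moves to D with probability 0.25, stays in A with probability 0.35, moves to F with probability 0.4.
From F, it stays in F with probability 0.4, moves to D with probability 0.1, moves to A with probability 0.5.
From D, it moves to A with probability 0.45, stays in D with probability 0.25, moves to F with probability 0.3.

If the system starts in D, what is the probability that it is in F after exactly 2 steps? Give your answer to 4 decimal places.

0.3750

Sum over the intermediate state after 1 step:
P = P(D→A)·P(A→F) + P(D→F)·P(F→F) + P(D→D)·P(D→F)
  = 0.45×0.4 + 0.3×0.4 + 0.25×0.3
  = 0.1800 + 0.1200 + 0.0750 = 0.3750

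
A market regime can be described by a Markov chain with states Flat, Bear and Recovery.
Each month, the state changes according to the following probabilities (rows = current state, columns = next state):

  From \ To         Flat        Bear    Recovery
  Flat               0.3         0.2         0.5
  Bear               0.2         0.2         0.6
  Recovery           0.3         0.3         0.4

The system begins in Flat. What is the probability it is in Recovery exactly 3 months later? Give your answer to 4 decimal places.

0.4780

Propagate the distribution vector 3 months from Flat.
After 0 months: (1.0000, 0.0000, 0.0000)
After 1 month: (0.3000, 0.2000, 0.5000)
After 2 months: (0.2800, 0.2500, 0.4700)
After 3 months: (0.2750, 0.2470, 0.4780)
P(in Recovery after 3 months) = 0.4780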